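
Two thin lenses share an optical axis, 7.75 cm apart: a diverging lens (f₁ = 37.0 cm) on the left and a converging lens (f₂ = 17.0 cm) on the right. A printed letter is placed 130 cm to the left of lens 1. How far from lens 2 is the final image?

Lens 1 is diverging, so f₁ = −37.0 cm.
Lens 1: 1/d_i1 = 1/f₁ − 1/d_o1 = 1/(-37.0) − 1/(130) = -0.03472, so d_i1 = -28.80 cm.
The intermediate image is 28.80 cm to the left of lens 1 (virtual), which is 7.75 − (-28.80) = 36.55 cm to the left of lens 2, so d_o2 = +36.55 cm.
Lens 2: 1/d_i2 = 1/f₂ − 1/d_o2 = 1/(17.0) − 1/(36.55) = 0.03146, so d_i2 = 31.8 cm.
The final image is real, 31.8 cm to the right of lens 2 (overall magnification ≈ -0.19).

31.8 cm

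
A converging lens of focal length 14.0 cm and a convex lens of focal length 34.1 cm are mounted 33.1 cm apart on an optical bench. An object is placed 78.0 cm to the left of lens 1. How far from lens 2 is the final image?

Lens 1: 1/d_i1 = 1/f₁ − 1/d_o1 = 1/(14.0) − 1/(78.0) = 0.05861, so d_i1 = 17.06 cm.
The intermediate image is 17.06 cm to the right of lens 1, which is 33.1 − (17.06) = 16.04 cm to the left of lens 2, so d_o2 = +16.04 cm.
Lens 2: 1/d_i2 = 1/f₂ − 1/d_o2 = 1/(34.1) − 1/(16.04) = -0.03302, so d_i2 = -30.3 cm.
The final image is virtual, 30.3 cm to the left of lens 2 (overall magnification ≈ -0.41).

30.3 cm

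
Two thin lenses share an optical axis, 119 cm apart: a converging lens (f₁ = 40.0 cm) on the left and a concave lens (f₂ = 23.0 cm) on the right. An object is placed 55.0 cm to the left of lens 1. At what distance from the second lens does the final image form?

136 cm

Lens 1: 1/d_i1 = 1/f₁ − 1/d_o1 = 1/(40.0) − 1/(55.0) = 0.006818, so d_i1 = 146.7 cm.
The intermediate image is 146.7 cm to the right of lens 1, which lies 27.70 cm to the right of lens 2 — a virtual object — so d_o2 = −27.70 cm.
Lens 2 is diverging, so f₂ = −23.0 cm.
Lens 2: 1/d_i2 = 1/f₂ − 1/d_o2 = 1/(-23.0) − 1/(-27.70) = -0.007377, so d_i2 = -136 cm.
The final image is virtual, 136 cm to the left of lens 2 (overall magnification ≈ 13).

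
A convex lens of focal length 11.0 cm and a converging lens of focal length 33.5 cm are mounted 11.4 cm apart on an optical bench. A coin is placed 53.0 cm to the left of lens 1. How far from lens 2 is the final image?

Lens 1: 1/d_i1 = 1/f₁ − 1/d_o1 = 1/(11.0) − 1/(53.0) = 0.07204, so d_i1 = 13.88 cm.
The intermediate image is 13.88 cm to the right of lens 1, which lies 2.480 cm to the right of lens 2 — a virtual object — so d_o2 = −2.480 cm.
Lens 2: 1/d_i2 = 1/f₂ − 1/d_o2 = 1/(33.5) − 1/(-2.480) = 0.4331, so d_i2 = 2.31 cm.
The final image is real, 2.31 cm to the right of lens 2 (overall magnification ≈ -0.24).

2.31 cm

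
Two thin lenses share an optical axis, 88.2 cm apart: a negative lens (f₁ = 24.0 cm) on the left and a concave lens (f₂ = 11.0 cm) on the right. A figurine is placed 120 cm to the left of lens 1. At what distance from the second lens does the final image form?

9.98 cm

Lens 1 is diverging, so f₁ = −24.0 cm.
Lens 1: 1/d_i1 = 1/f₁ − 1/d_o1 = 1/(-24.0) − 1/(120) = -0.05000, so d_i1 = -20.00 cm.
The intermediate image is 20.00 cm to the left of lens 1 (virtual), which is 88.2 − (-20.00) = 108.2 cm to the left of lens 2, so d_o2 = +108.2 cm.
Lens 2 is diverging, so f₂ = −11.0 cm.
Lens 2: 1/d_i2 = 1/f₂ − 1/d_o2 = 1/(-11.0) − 1/(108.2) = -0.1002, so d_i2 = -9.98 cm.
The final image is virtual, 9.98 cm to the left of lens 2 (overall magnification ≈ 0.015).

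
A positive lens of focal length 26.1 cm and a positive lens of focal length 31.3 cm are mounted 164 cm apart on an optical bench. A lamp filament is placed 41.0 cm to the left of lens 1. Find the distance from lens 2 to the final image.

Lens 1: 1/d_i1 = 1/f₁ − 1/d_o1 = 1/(26.1) − 1/(41.0) = 0.01392, so d_i1 = 71.82 cm.
The intermediate image is 71.82 cm to the right of lens 1, which is 164 − (71.82) = 92.18 cm to the left of lens 2, so d_o2 = +92.18 cm.
Lens 2: 1/d_i2 = 1/f₂ − 1/d_o2 = 1/(31.3) − 1/(92.18) = 0.02110, so d_i2 = 47.4 cm.
The final image is real, 47.4 cm to the right of lens 2 (overall magnification ≈ 0.90).

47.4 cm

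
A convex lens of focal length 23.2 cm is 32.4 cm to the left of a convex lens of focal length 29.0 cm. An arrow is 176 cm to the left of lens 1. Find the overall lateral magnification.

m = -0.189

Lens 1: 1/d_i1 = 1/(23.2) − 1/(176) = 0.03742, so d_i1 = 26.72 cm; m₁ = −d_i1/d_o1 = -0.1518.
d_o2 = 32.4 − (26.72) = 5.680 cm.
Lens 2: 1/d_i2 = 1/(29.0) − 1/(5.680) = -0.1416, so d_i2 = -7.063 cm; m₂ = −d_i2/d_o2 = +1.244.
m = m₁·m₂ = (-0.1518)(+1.244) = -0.189.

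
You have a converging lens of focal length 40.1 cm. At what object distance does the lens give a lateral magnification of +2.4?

23.4 cm

m = −d_i/d_o ⇒ d_i = −m·d_o.
1/f = 1/d_o + 1/d_i = 1/d_o − 1/(m·d_o) = (1 − 1/m)/d_o, so d_o = f(1 − 1/m) = (40.10)(1 − 1/(+2.4)) = 23.4 cm.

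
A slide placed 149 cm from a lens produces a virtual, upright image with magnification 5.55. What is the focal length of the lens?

f = 182 cm (converging)

m = −d_i/d_o ⇒ d_i = −m·d_o = −(+5.55)·(149) = -826.9 cm.
1/f = 1/d_o + 1/d_i = 1/(149) + 1/(-826.9) = 0.005502, so f = 182 cm.
Since f is positive, the lens is converging.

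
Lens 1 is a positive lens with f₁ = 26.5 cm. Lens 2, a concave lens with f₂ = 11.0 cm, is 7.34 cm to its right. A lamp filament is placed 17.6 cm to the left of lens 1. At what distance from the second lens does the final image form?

9.29 cm

Lens 1: 1/d_i1 = 1/f₁ − 1/d_o1 = 1/(26.5) − 1/(17.6) = -0.01908, so d_i1 = -52.40 cm.
The intermediate image is 52.40 cm to the left of lens 1 (virtual), which is 7.34 − (-52.40) = 59.74 cm to the left of lens 2, so d_o2 = +59.74 cm.
Lens 2 is diverging, so f₂ = −11.0 cm.
Lens 2: 1/d_i2 = 1/f₂ − 1/d_o2 = 1/(-11.0) − 1/(59.74) = -0.1076, so d_i2 = -9.29 cm.
The final image is virtual, 9.29 cm to the left of lens 2 (overall magnification ≈ 0.46).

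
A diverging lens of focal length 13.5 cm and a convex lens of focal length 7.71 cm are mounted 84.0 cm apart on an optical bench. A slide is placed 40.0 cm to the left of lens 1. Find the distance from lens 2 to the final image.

8.40 cm

Lens 1 is diverging, so f₁ = −13.5 cm.
Lens 1: 1/d_i1 = 1/f₁ − 1/d_o1 = 1/(-13.5) − 1/(40.0) = -0.09907, so d_i1 = -10.09 cm.
The intermediate image is 10.09 cm to the left of lens 1 (virtual), which is 84.0 − (-10.09) = 94.09 cm to the left of lens 2, so d_o2 = +94.09 cm.
Lens 2: 1/d_i2 = 1/f₂ − 1/d_o2 = 1/(7.71) − 1/(94.09) = 0.1191, so d_i2 = 8.40 cm.
The final image is real, 8.40 cm to the right of lens 2 (overall magnification ≈ -0.023).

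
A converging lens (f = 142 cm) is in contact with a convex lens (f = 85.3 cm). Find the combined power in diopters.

P = +1.88 D

P₁ = 1/f₁ = 1/(1.42 m) = +0.7042 D; P₂ = 1/f₂ = 1/(0.853 m) = +1.172 D.
For thin lenses in contact, P = P₁ + P₂ = (+0.7042) + (+1.172) = +1.88 D.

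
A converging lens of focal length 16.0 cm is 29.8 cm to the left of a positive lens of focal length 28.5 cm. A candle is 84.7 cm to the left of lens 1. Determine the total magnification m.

Lens 1: 1/d_i1 = 1/(16.0) − 1/(84.7) = 0.05069, so d_i1 = 19.73 cm; m₁ = −d_i1/d_o1 = -0.2329.
d_o2 = 29.8 − (19.73) = 10.07 cm.
Lens 2: 1/d_i2 = 1/(28.5) − 1/(10.07) = -0.06422, so d_i2 = -15.57 cm; m₂ = −d_i2/d_o2 = +1.546.
m = m₁·m₂ = (-0.2329)(+1.546) = -0.360.

m = -0.360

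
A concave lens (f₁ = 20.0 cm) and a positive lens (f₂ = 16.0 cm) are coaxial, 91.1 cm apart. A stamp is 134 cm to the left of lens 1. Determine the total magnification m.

m = -0.0225

f₁ = −20.0 cm (diverging).
Lens 1: 1/d_i1 = 1/(-20.0) − 1/(134) = -0.05746, so d_i1 = -17.40 cm; m₁ = −d_i1/d_o1 = +0.1299.
d_o2 = 91.1 − (-17.40) = 108.5 cm.
Lens 2: 1/d_i2 = 1/(16.0) − 1/(108.5) = 0.05328, so d_i2 = 18.77 cm; m₂ = −d_i2/d_o2 = -0.1730.
m = m₁·m₂ = (+0.1299)(-0.1730) = -0.0225.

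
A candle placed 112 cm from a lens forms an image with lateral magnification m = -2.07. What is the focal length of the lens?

m = −d_i/d_o ⇒ d_i = −m·d_o = −(-2.07)·(112) = 231.8 cm.
1/f = 1/d_o + 1/d_i = 1/(112) + 1/(231.8) = 0.01324, so f = 75.5 cm.
Since f is positive, the lens is converging.

f = 75.5 cm (converging)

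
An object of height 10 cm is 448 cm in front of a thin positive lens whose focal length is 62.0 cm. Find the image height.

1.61 cm

1/d_i = 1/f − 1/d_o = 1/(62.00) − 1/(448) = 0.01390, so d_i = 71.96 cm.
m = −d_i/d_o = -0.1606.
|h_i| = |m|·h_o = 0.1606 × 10 = 1.61 cm. The image is real, inverted and reduced, on the far side of the lens.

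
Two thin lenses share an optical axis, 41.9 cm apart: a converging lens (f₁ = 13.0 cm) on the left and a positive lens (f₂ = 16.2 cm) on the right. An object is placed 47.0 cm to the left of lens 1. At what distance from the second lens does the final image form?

50.2 cm

Lens 1: 1/d_i1 = 1/f₁ − 1/d_o1 = 1/(13.0) − 1/(47.0) = 0.05565, so d_i1 = 17.97 cm.
The intermediate image is 17.97 cm to the right of lens 1, which is 41.9 − (17.97) = 23.93 cm to the left of lens 2, so d_o2 = +23.93 cm.
Lens 2: 1/d_i2 = 1/f₂ − 1/d_o2 = 1/(16.2) − 1/(23.93) = 0.01994, so d_i2 = 50.2 cm.
The final image is real, 50.2 cm to the right of lens 2 (overall magnification ≈ 0.80).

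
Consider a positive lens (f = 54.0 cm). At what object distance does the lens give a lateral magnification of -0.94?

111 cm

m = −d_i/d_o ⇒ d_i = −m·d_o.
1/f = 1/d_o + 1/d_i = 1/d_o − 1/(m·d_o) = (1 − 1/m)/d_o, so d_o = f(1 − 1/m) = (54.00)(1 − 1/(-0.94)) = 111 cm.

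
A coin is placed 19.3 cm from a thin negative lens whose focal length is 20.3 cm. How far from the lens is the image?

For a negative lens, f = -20.3 cm.
Lens equation: 1/v = 1/f − 1/u = 1/(-20.30) − 1/(19.3) = -0.04926 − 0.05181 = -0.1011, so v = -9.89 cm.
The image is virtual, upright and reduced, on the same side as the object.

9.89 cm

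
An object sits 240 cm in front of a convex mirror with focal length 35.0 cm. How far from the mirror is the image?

30.5 cm

For a convex mirror, f = -35.0 cm.
Mirror equation: 1/q = 1/f − 1/p = 1/(-35.00) − 1/(240) = -0.02857 − 0.004167 = -0.03274, so q = -30.5 cm.
The image is virtual, upright and reduced, behind the mirror.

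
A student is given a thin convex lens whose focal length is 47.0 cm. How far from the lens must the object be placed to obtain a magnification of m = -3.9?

m = −d_i/d_o ⇒ d_i = −m·d_o.
1/f = 1/d_o + 1/d_i = 1/d_o − 1/(m·d_o) = (1 − 1/m)/d_o, so d_o = f(1 − 1/m) = (47.00)(1 − 1/(-3.9)) = 59.1 cm.

59.1 cm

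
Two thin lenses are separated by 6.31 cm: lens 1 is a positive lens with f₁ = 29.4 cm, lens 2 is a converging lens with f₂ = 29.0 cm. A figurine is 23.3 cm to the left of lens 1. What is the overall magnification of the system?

m = -1.56

Lens 1: 1/d_i1 = 1/(29.4) − 1/(23.3) = -0.008905, so d_i1 = -112.3 cm; m₁ = −d_i1/d_o1 = +4.820.
d_o2 = 6.31 − (-112.3) = 118.6 cm.
Lens 2: 1/d_i2 = 1/(29.0) − 1/(118.6) = 0.02605, so d_i2 = 38.39 cm; m₂ = −d_i2/d_o2 = -0.3237.
m = m₁·m₂ = (+4.820)(-0.3237) = -1.56.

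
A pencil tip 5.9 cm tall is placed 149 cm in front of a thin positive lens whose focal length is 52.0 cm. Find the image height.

3.16 cm

1/d_i = 1/f − 1/d_o = 1/(52.00) − 1/(149) = 0.01252, so d_i = 79.88 cm.
m = −d_i/d_o = -0.5361.
|h_i| = |m|·h_o = 0.5361 × 5.9 = 3.16 cm. The image is real, inverted and reduced, on the far side of the lens.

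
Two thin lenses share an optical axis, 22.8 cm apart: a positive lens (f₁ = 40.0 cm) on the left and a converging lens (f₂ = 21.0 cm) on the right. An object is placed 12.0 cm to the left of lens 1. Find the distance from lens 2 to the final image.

44.3 cm

Lens 1: 1/d_i1 = 1/f₁ − 1/d_o1 = 1/(40.0) − 1/(12.0) = -0.05833, so d_i1 = -17.14 cm.
The intermediate image is 17.14 cm to the left of lens 1 (virtual), which is 22.8 − (-17.14) = 39.94 cm to the left of lens 2, so d_o2 = +39.94 cm.
Lens 2: 1/d_i2 = 1/f₂ − 1/d_o2 = 1/(21.0) − 1/(39.94) = 0.02258, so d_i2 = 44.3 cm.
The final image is real, 44.3 cm to the right of lens 2 (overall magnification ≈ -1.6).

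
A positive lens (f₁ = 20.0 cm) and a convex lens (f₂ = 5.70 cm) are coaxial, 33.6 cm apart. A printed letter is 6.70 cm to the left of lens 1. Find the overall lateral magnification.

Lens 1: 1/d_i1 = 1/(20.0) − 1/(6.70) = -0.09925, so d_i1 = -10.08 cm; m₁ = −d_i1/d_o1 = +1.504.
d_o2 = 33.6 − (-10.08) = 43.68 cm.
Lens 2: 1/d_i2 = 1/(5.70) − 1/(43.68) = 0.1525, so d_i2 = 6.555 cm; m₂ = −d_i2/d_o2 = -0.1501.
m = m₁·m₂ = (+1.504)(-0.1501) = -0.226.

m = -0.226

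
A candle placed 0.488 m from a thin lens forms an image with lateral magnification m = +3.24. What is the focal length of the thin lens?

m = −d_i/d_o ⇒ d_i = −m·d_o = −(+3.24)·(0.488) = -1.581 m.
1/f = 1/d_o + 1/d_i = 1/(0.488) + 1/(-1.581) = 1.417, so f = 0.706 m.
Since f is positive, the thin lens is converging.

f = 0.706 m (converging)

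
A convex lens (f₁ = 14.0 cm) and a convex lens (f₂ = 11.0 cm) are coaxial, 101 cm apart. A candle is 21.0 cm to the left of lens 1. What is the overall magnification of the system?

m = +0.458

Lens 1: 1/d_i1 = 1/(14.0) − 1/(21.0) = 0.02381, so d_i1 = 42.00 cm; m₁ = −d_i1/d_o1 = -2.000.
d_o2 = 101 − (42.00) = 59.00 cm.
Lens 2: 1/d_i2 = 1/(11.0) − 1/(59.00) = 0.07396, so d_i2 = 13.52 cm; m₂ = −d_i2/d_o2 = -0.2292.
m = m₁·m₂ = (-2.000)(-0.2292) = +0.458.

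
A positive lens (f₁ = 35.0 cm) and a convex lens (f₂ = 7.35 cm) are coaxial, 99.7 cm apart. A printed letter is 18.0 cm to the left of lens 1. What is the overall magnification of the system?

Lens 1: 1/d_i1 = 1/(35.0) − 1/(18.0) = -0.02698, so d_i1 = -37.06 cm; m₁ = −d_i1/d_o1 = +2.059.
d_o2 = 99.7 − (-37.06) = 136.8 cm.
Lens 2: 1/d_i2 = 1/(7.35) − 1/(136.8) = 0.1287, so d_i2 = 7.767 cm; m₂ = −d_i2/d_o2 = -0.05678.
m = m₁·m₂ = (+2.059)(-0.05678) = -0.117.

m = -0.117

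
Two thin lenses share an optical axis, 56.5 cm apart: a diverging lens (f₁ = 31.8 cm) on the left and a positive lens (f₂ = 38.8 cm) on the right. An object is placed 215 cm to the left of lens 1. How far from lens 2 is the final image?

72.0 cm

Lens 1 is diverging, so f₁ = −31.8 cm.
Lens 1: 1/d_i1 = 1/f₁ − 1/d_o1 = 1/(-31.8) − 1/(215) = -0.03610, so d_i1 = -27.70 cm.
The intermediate image is 27.70 cm to the left of lens 1 (virtual), which is 56.5 − (-27.70) = 84.20 cm to the left of lens 2, so d_o2 = +84.20 cm.
Lens 2: 1/d_i2 = 1/f₂ − 1/d_o2 = 1/(38.8) − 1/(84.20) = 0.01390, so d_i2 = 72.0 cm.
The final image is real, 72.0 cm to the right of lens 2 (overall magnification ≈ -0.11).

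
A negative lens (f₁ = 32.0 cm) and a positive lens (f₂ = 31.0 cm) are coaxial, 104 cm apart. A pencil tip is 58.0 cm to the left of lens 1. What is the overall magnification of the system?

m = -0.118

f₁ = −32.0 cm (diverging).
Lens 1: 1/d_i1 = 1/(-32.0) − 1/(58.0) = -0.04849, so d_i1 = -20.62 cm; m₁ = −d_i1/d_o1 = +0.3555.
d_o2 = 104 − (-20.62) = 124.6 cm.
Lens 2: 1/d_i2 = 1/(31.0) − 1/(124.6) = 0.02423, so d_i2 = 41.27 cm; m₂ = −d_i2/d_o2 = -0.3312.
m = m₁·m₂ = (+0.3555)(-0.3312) = -0.118.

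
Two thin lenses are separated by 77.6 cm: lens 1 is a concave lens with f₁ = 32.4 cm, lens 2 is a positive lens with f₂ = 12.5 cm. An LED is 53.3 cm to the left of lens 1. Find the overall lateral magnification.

m = -0.0554

f₁ = −32.4 cm (diverging).
Lens 1: 1/d_i1 = 1/(-32.4) − 1/(53.3) = -0.04963, so d_i1 = -20.15 cm; m₁ = −d_i1/d_o1 = +0.3780.
d_o2 = 77.6 − (-20.15) = 97.75 cm.
Lens 2: 1/d_i2 = 1/(12.5) − 1/(97.75) = 0.06977, so d_i2 = 14.33 cm; m₂ = −d_i2/d_o2 = -0.1466.
m = m₁·m₂ = (+0.3780)(-0.1466) = -0.0554.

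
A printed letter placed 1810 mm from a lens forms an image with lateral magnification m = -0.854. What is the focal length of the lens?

f = 834 mm (converging)

m = −d_i/d_o ⇒ d_i = −m·d_o = −(-0.854)·(1810) = 1546 mm.
1/f = 1/d_o + 1/d_i = 1/(1810) + 1/(1546) = 0.001199, so f = 834 mm.
Since f is positive, the lens is converging.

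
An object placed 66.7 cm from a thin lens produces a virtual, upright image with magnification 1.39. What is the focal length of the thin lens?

m = −d_i/d_o ⇒ d_i = −m·d_o = −(+1.39)·(66.7) = -92.71 cm.
1/f = 1/d_o + 1/d_i = 1/(66.7) + 1/(-92.71) = 0.004206, so f = 238 cm.
Since f is positive, the thin lens is converging.

f = 238 cm (converging)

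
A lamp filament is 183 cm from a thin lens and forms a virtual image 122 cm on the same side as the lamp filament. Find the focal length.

f = -366 cm (diverging)

Virtual image ⇒ d_i = −122 cm.
1/f = 1/d_o + 1/d_i = 1/(183) + 1/(-122) = -0.002732, so f = -366 cm.
Since f is negative, the thin lens is diverging.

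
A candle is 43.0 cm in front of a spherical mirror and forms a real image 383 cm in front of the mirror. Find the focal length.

Real image ⇒ d_i = +383 cm.
1/f = 1/d_o + 1/d_i = 1/(43.0) + 1/(383) = 0.02587, so f = 38.7 cm.
Since f is positive, the spherical mirror is concave.

f = 38.7 cm (concave)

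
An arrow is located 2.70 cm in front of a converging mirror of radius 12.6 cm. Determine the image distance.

f = R/2 = 12.6/2 = 6.300 cm.
Mirror equation: 1/v = 1/f − 1/u = 1/(6.300) − 1/(2.70) = 0.1587 − 0.3704 = -0.2116, so v = -4.73 cm.
The image is virtual, upright and enlarged, behind the mirror.

4.73 cm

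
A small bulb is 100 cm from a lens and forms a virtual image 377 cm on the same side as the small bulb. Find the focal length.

f = 136 cm (converging)

Virtual image ⇒ d_i = −377 cm.
1/f = 1/d_o + 1/d_i = 1/(100) + 1/(-377) = 0.007347, so f = 136 cm.
Since f is positive, the lens is converging.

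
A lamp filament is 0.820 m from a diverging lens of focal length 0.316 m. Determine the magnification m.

For a diverging lens, f = -0.316 m.
1/d_i = 1/f − 1/d_o = 1/(-0.3160) − 1/(0.820) = -4.384, so d_i = -0.2281 m.
m = −d_i/d_o = −(-0.2281)/(0.820) = +0.278.
The image is virtual, upright and reduced, on the same side as the object.

m = +0.278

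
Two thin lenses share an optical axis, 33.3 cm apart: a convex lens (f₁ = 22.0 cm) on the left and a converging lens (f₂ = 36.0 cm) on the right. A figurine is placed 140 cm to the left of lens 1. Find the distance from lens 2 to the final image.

Lens 1: 1/d_i1 = 1/f₁ − 1/d_o1 = 1/(22.0) − 1/(140) = 0.03831, so d_i1 = 26.10 cm.
The intermediate image is 26.10 cm to the right of lens 1, which is 33.3 − (26.10) = 7.200 cm to the left of lens 2, so d_o2 = +7.200 cm.
Lens 2: 1/d_i2 = 1/f₂ − 1/d_o2 = 1/(36.0) − 1/(7.200) = -0.1111, so d_i2 = -9.00 cm.
The final image is virtual, 9.00 cm to the left of lens 2 (overall magnification ≈ -0.23).

9.00 cm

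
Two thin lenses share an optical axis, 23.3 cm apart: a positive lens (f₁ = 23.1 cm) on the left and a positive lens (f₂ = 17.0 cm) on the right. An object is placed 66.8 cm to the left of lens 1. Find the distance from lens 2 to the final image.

7.04 cm

Lens 1: 1/d_i1 = 1/f₁ − 1/d_o1 = 1/(23.1) − 1/(66.8) = 0.02832, so d_i1 = 35.31 cm.
The intermediate image is 35.31 cm to the right of lens 1, which lies 12.01 cm to the right of lens 2 — a virtual object — so d_o2 = −12.01 cm.
Lens 2: 1/d_i2 = 1/f₂ − 1/d_o2 = 1/(17.0) − 1/(-12.01) = 0.1421, so d_i2 = 7.04 cm.
The final image is real, 7.04 cm to the right of lens 2 (overall magnification ≈ -0.31).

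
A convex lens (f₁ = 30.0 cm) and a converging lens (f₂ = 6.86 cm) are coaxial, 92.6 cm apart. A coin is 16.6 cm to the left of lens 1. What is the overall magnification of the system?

m = -0.125

Lens 1: 1/d_i1 = 1/(30.0) − 1/(16.6) = -0.02691, so d_i1 = -37.16 cm; m₁ = −d_i1/d_o1 = +2.239.
d_o2 = 92.6 − (-37.16) = 129.8 cm.
Lens 2: 1/d_i2 = 1/(6.86) − 1/(129.8) = 0.1381, so d_i2 = 7.243 cm; m₂ = −d_i2/d_o2 = -0.05580.
m = m₁·m₂ = (+2.239)(-0.05580) = -0.125.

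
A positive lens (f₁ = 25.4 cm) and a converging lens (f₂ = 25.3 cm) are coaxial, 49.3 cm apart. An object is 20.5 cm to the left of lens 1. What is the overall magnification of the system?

Lens 1: 1/d_i1 = 1/(25.4) − 1/(20.5) = -0.009410, so d_i1 = -106.3 cm; m₁ = −d_i1/d_o1 = +5.185.
d_o2 = 49.3 − (-106.3) = 155.6 cm.
Lens 2: 1/d_i2 = 1/(25.3) − 1/(155.6) = 0.03310, so d_i2 = 30.21 cm; m₂ = −d_i2/d_o2 = -0.1942.
m = m₁·m₂ = (+5.185)(-0.1942) = -1.01.

m = -1.01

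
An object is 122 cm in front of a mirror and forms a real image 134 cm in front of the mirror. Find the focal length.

Real image ⇒ d_i = +134 cm.
1/f = 1/d_o + 1/d_i = 1/(122) + 1/(134) = 0.01566, so f = 63.9 cm.
Since f is positive, the mirror is concave.

f = 63.9 cm (concave)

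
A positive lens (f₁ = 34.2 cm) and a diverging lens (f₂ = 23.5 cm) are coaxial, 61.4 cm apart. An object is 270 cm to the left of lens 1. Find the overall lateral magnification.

m = -0.0745

Lens 1: 1/d_i1 = 1/(34.2) − 1/(270) = 0.02554, so d_i1 = 39.16 cm; m₁ = −d_i1/d_o1 = -0.1450.
d_o2 = 61.4 − (39.16) = 22.24 cm.
f₂ = −23.5 cm (diverging).
Lens 2: 1/d_i2 = 1/(-23.5) − 1/(22.24) = -0.08752, so d_i2 = -11.43 cm; m₂ = −d_i2/d_o2 = +0.5138.
m = m₁·m₂ = (-0.1450)(+0.5138) = -0.0745.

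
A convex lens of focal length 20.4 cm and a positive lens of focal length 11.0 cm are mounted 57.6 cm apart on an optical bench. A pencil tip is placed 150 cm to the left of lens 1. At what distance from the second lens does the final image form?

16.3 cm

Lens 1: 1/d_i1 = 1/f₁ − 1/d_o1 = 1/(20.4) − 1/(150) = 0.04235, so d_i1 = 23.61 cm.
The intermediate image is 23.61 cm to the right of lens 1, which is 57.6 − (23.61) = 33.99 cm to the left of lens 2, so d_o2 = +33.99 cm.
Lens 2: 1/d_i2 = 1/f₂ − 1/d_o2 = 1/(11.0) − 1/(33.99) = 0.06149, so d_i2 = 16.3 cm.
The final image is real, 16.3 cm to the right of lens 2 (overall magnification ≈ 0.075).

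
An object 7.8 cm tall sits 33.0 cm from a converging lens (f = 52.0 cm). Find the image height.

1/d_i = 1/f − 1/d_o = 1/(52.00) − 1/(33.0) = -0.01107, so d_i = -90.32 cm.
m = −d_i/d_o = +2.737.
|h_i| = |m|·h_o = 2.737 × 7.8 = 21.3 cm. The image is virtual, upright and enlarged, on the same side as the object.

21.3 cm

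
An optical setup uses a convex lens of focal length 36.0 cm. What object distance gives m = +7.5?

31.2 cm

m = −d_i/d_o ⇒ d_i = −m·d_o.
1/f = 1/d_o + 1/d_i = 1/d_o − 1/(m·d_o) = (1 − 1/m)/d_o, so d_o = f(1 − 1/m) = (36.00)(1 − 1/(+7.5)) = 31.2 cm.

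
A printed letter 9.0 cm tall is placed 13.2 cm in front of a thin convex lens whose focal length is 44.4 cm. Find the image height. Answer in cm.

12.8 cm

1/d_i = 1/f − 1/d_o = 1/(44.40) − 1/(13.2) = -0.05324, so d_i = -18.78 cm.
m = −d_i/d_o = +1.423.
|h_i| = |m|·h_o = 1.423 × 9.0 = 12.8 cm. The image is virtual, upright and enlarged, on the same side as the object.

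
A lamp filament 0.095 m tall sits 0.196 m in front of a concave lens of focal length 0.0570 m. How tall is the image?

For a concave lens, f = -0.0570 m.
1/d_i = 1/f − 1/d_o = 1/(-0.05700) − 1/(0.196) = -22.65, so d_i = -0.04416 m.
m = −d_i/d_o = +0.2253.
|h_i| = |m|·h_o = 0.2253 × 0.095 = 0.0214 m. The image is virtual, upright and reduced, on the same side as the object.

0.0214 m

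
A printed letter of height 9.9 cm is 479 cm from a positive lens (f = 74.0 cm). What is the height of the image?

1/d_i = 1/f − 1/d_o = 1/(74.00) − 1/(479) = 0.01143, so d_i = 87.52 cm.
m = −d_i/d_o = -0.1827.
|h_i| = |m|·h_o = 0.1827 × 9.9 = 1.81 cm. The image is real, inverted and reduced, on the far side of the lens.

1.81 cm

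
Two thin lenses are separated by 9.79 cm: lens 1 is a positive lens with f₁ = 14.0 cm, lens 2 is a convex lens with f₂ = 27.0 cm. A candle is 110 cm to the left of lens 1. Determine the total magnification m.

m = -0.118

Lens 1: 1/d_i1 = 1/(14.0) − 1/(110) = 0.06234, so d_i1 = 16.04 cm; m₁ = −d_i1/d_o1 = -0.1458.
d_o2 = 9.79 − (16.04) = -6.250 cm (virtual object).
Lens 2: 1/d_i2 = 1/(27.0) − 1/(-6.250) = 0.1970, so d_i2 = 5.075 cm; m₂ = −d_i2/d_o2 = +0.8120.
m = m₁·m₂ = (-0.1458)(+0.8120) = -0.118.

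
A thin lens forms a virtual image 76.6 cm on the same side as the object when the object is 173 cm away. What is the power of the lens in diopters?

Virtual image ⇒ d_i = −76.6 cm.
1/f = 1/d_o + 1/d_i = 1/(173) + 1/(-76.6) = -0.007274 cm⁻¹.
f = -137.5 cm = -1.375 m, so P = 1/f = -0.727 D.

P = -0.727 D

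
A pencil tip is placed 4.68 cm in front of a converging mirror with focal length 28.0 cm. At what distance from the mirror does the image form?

5.62 cm

Mirror equation: 1/s_i = 1/f − 1/s_o = 1/(28.00) − 1/(4.68) = 0.03571 − 0.2137 = -0.1780, so s_i = -5.62 cm.
The image is virtual, upright and enlarged, behind the mirror.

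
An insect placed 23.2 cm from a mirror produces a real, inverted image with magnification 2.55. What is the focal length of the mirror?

m = −d_i/d_o ⇒ d_i = −m·d_o = −(-2.55)·(23.2) = 59.16 cm.
1/f = 1/d_o + 1/d_i = 1/(23.2) + 1/(59.16) = 0.06001, so f = 16.7 cm.
Since f is positive, the mirror is concave.

f = 16.7 cm (concave)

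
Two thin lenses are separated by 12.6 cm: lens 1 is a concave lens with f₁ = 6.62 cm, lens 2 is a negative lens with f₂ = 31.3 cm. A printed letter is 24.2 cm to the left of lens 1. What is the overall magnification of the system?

f₁ = −6.62 cm (diverging).
Lens 1: 1/d_i1 = 1/(-6.62) − 1/(24.2) = -0.1924, so d_i1 = -5.198 cm; m₁ = −d_i1/d_o1 = +0.2148.
d_o2 = 12.6 − (-5.198) = 17.80 cm.
f₂ = −31.3 cm (diverging).
Lens 2: 1/d_i2 = 1/(-31.3) − 1/(17.80) = -0.08813, so d_i2 = -11.35 cm; m₂ = −d_i2/d_o2 = +0.6375.
m = m₁·m₂ = (+0.2148)(+0.6375) = +0.137.

m = +0.137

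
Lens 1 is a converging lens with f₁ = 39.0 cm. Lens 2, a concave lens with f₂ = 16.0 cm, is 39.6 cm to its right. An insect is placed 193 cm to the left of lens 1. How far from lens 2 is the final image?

22.1 cm

Lens 1: 1/d_i1 = 1/f₁ − 1/d_o1 = 1/(39.0) − 1/(193) = 0.02046, so d_i1 = 48.88 cm.
The intermediate image is 48.88 cm to the right of lens 1, which lies 9.280 cm to the right of lens 2 — a virtual object — so d_o2 = −9.280 cm.
Lens 2 is diverging, so f₂ = −16.0 cm.
Lens 2: 1/d_i2 = 1/f₂ − 1/d_o2 = 1/(-16.0) − 1/(-9.280) = 0.04526, so d_i2 = 22.1 cm.
The final image is real, 22.1 cm to the right of lens 2 (overall magnification ≈ -0.60).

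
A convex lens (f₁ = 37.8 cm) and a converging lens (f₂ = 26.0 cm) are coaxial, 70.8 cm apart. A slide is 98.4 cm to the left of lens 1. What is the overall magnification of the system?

m = -0.978

Lens 1: 1/d_i1 = 1/(37.8) − 1/(98.4) = 0.01629, so d_i1 = 61.38 cm; m₁ = −d_i1/d_o1 = -0.6238.
d_o2 = 70.8 − (61.38) = 9.420 cm.
Lens 2: 1/d_i2 = 1/(26.0) − 1/(9.420) = -0.06770, so d_i2 = -14.77 cm; m₂ = −d_i2/d_o2 = +1.568.
m = m₁·m₂ = (-0.6238)(+1.568) = -0.978.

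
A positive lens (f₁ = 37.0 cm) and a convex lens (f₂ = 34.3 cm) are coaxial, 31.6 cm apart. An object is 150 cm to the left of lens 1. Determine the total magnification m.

Lens 1: 1/d_i1 = 1/(37.0) − 1/(150) = 0.02036, so d_i1 = 49.12 cm; m₁ = −d_i1/d_o1 = -0.3275.
d_o2 = 31.6 − (49.12) = -17.52 cm (virtual object).
Lens 2: 1/d_i2 = 1/(34.3) − 1/(-17.52) = 0.08623, so d_i2 = 11.60 cm; m₂ = −d_i2/d_o2 = +0.6619.
m = m₁·m₂ = (-0.3275)(+0.6619) = -0.217.

m = -0.217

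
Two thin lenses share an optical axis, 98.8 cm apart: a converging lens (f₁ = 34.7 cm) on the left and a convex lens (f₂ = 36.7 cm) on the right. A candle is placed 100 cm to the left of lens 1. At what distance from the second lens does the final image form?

187 cm

Lens 1: 1/d_i1 = 1/f₁ − 1/d_o1 = 1/(34.7) − 1/(100) = 0.01882, so d_i1 = 53.14 cm.
The intermediate image is 53.14 cm to the right of lens 1, which is 98.8 − (53.14) = 45.66 cm to the left of lens 2, so d_o2 = +45.66 cm.
Lens 2: 1/d_i2 = 1/f₂ − 1/d_o2 = 1/(36.7) − 1/(45.66) = 0.005347, so d_i2 = 187 cm.
The final image is real, 187 cm to the right of lens 2 (overall magnification ≈ 2.2).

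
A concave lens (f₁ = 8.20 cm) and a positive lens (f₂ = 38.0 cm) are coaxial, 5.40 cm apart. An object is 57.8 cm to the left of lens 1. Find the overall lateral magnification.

f₁ = −8.20 cm (diverging).
Lens 1: 1/d_i1 = 1/(-8.20) − 1/(57.8) = -0.1393, so d_i1 = -7.181 cm; m₁ = −d_i1/d_o1 = +0.1242.
d_o2 = 5.40 − (-7.181) = 12.58 cm.
Lens 2: 1/d_i2 = 1/(38.0) − 1/(12.58) = -0.05318, so d_i2 = -18.81 cm; m₂ = −d_i2/d_o2 = +1.495.
m = m₁·m₂ = (+0.1242)(+1.495) = +0.186.

m = +0.186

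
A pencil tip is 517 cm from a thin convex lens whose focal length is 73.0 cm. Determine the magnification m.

m = -0.164

1/d_i = 1/f − 1/d_o = 1/(73.00) − 1/(517) = 0.01176, so d_i = 85.00 cm.
m = −d_i/d_o = −(85.00)/(517) = -0.164.
The image is real, inverted and reduced, on the far side of the lens.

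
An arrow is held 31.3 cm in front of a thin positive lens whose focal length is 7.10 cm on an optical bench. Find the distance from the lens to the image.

Thin-lens equation: 1/v = 1/f − 1/u = 1/(7.100) − 1/(31.3) = 0.1408 − 0.03195 = 0.1089, so v = 9.18 cm.
The image is real, inverted and reduced, on the far side of the lens.

9.18 cm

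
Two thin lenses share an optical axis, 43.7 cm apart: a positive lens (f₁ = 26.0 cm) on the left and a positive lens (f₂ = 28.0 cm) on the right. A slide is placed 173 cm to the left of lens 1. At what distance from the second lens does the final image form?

Lens 1: 1/d_i1 = 1/f₁ − 1/d_o1 = 1/(26.0) − 1/(173) = 0.03268, so d_i1 = 30.60 cm.
The intermediate image is 30.60 cm to the right of lens 1, which is 43.7 − (30.60) = 13.10 cm to the left of lens 2, so d_o2 = +13.10 cm.
Lens 2: 1/d_i2 = 1/f₂ − 1/d_o2 = 1/(28.0) − 1/(13.10) = -0.04062, so d_i2 = -24.6 cm.
The final image is virtual, 24.6 cm to the left of lens 2 (overall magnification ≈ -0.33).

24.6 cm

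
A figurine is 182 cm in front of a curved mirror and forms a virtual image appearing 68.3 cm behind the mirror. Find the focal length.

Virtual image ⇒ d_i = −68.3 cm.
1/f = 1/d_o + 1/d_i = 1/(182) + 1/(-68.3) = -0.009147, so f = -109 cm.
Since f is negative, the curved mirror is convex.

f = -109 cm (convex)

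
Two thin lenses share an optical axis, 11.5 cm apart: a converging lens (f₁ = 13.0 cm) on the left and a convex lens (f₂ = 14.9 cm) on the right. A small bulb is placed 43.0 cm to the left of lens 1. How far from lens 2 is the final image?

Lens 1: 1/d_i1 = 1/f₁ − 1/d_o1 = 1/(13.0) − 1/(43.0) = 0.05367, so d_i1 = 18.63 cm.
The intermediate image is 18.63 cm to the right of lens 1, which lies 7.130 cm to the right of lens 2 — a virtual object — so d_o2 = −7.130 cm.
Lens 2: 1/d_i2 = 1/f₂ − 1/d_o2 = 1/(14.9) − 1/(-7.130) = 0.2074, so d_i2 = 4.82 cm.
The final image is real, 4.82 cm to the right of lens 2 (overall magnification ≈ -0.29).

4.82 cm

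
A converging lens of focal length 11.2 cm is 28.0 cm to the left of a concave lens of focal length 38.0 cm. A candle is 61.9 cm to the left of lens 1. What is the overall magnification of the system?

Lens 1: 1/d_i1 = 1/(11.2) − 1/(61.9) = 0.07313, so d_i1 = 13.67 cm; m₁ = −d_i1/d_o1 = -0.2208.
d_o2 = 28.0 − (13.67) = 14.33 cm.
f₂ = −38.0 cm (diverging).
Lens 2: 1/d_i2 = 1/(-38.0) − 1/(14.33) = -0.09610, so d_i2 = -10.41 cm; m₂ = −d_i2/d_o2 = +0.7262.
m = m₁·m₂ = (-0.2208)(+0.7262) = -0.160.

m = -0.160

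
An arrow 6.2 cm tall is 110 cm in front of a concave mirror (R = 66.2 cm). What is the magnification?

m = -0.430

f = R/2 = 66.2/2 = 33.10 cm.
1/d_i = 1/f − 1/d_o = 1/(33.10) − 1/(110) = 0.02112, so d_i = 47.35 cm.
m = −d_i/d_o = −(47.35)/(110) = -0.430.
The image is real, inverted and reduced, in front of the mirror.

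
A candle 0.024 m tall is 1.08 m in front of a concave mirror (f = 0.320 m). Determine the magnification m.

m = -0.421

1/d_i = 1/f − 1/d_o = 1/(0.3200) − 1/(1.08) = 2.199, so d_i = 0.4547 m.
m = −d_i/d_o = −(0.4547)/(1.08) = -0.421.
The image is real, inverted and reduced, in front of the mirror.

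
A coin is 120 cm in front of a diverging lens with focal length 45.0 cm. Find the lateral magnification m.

For a diverging lens, f = -45.0 cm.
1/d_i = 1/f − 1/d_o = 1/(-45.00) − 1/(120) = -0.03056, so d_i = -32.73 cm.
m = −d_i/d_o = −(-32.73)/(120) = +0.273.
The image is virtual, upright and reduced, on the same side as the object.

m = +0.273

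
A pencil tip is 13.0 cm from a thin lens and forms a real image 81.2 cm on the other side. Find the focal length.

f = 11.2 cm (converging)

Real image ⇒ d_i = +81.2 cm.
1/f = 1/d_o + 1/d_i = 1/(13.0) + 1/(81.2) = 0.08924, so f = 11.2 cm.
Since f is positive, the thin lens is converging.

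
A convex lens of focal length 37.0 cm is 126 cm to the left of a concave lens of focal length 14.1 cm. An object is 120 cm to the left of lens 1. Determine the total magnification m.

Lens 1: 1/d_i1 = 1/(37.0) − 1/(120) = 0.01869, so d_i1 = 53.49 cm; m₁ = −d_i1/d_o1 = -0.4458.
d_o2 = 126 − (53.49) = 72.51 cm.
f₂ = −14.1 cm (diverging).
Lens 2: 1/d_i2 = 1/(-14.1) − 1/(72.51) = -0.08471, so d_i2 = -11.80 cm; m₂ = −d_i2/d_o2 = +0.1628.
m = m₁·m₂ = (-0.4458)(+0.1628) = -0.0726.

m = -0.0726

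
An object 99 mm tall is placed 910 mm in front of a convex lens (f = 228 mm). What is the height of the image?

33.1 mm

1/d_i = 1/f − 1/d_o = 1/(228.0) − 1/(910) = 0.003287, so d_i = 304.2 mm.
m = −d_i/d_o = -0.3343.
|h_i| = |m|·h_o = 0.3343 × 99 = 33.1 mm. The image is real, inverted and reduced, on the far side of the lens.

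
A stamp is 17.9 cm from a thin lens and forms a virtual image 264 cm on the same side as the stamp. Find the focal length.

f = 19.2 cm (converging)

Virtual image ⇒ d_i = −264 cm.
1/f = 1/d_o + 1/d_i = 1/(17.9) + 1/(-264) = 0.05208, so f = 19.2 cm.
Since f is positive, the thin lens is converging.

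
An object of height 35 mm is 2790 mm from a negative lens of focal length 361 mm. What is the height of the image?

For a negative lens, f = -361 mm.
1/d_i = 1/f − 1/d_o = 1/(-361.0) − 1/(2790) = -0.003129, so d_i = -319.6 mm.
m = −d_i/d_o = +0.1146.
|h_i| = |m|·h_o = 0.1146 × 35 = 4.01 mm. The image is virtual, upright and reduced, on the same side as the object.

4.01 mm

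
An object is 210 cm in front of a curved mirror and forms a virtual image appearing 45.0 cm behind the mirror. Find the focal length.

Virtual image ⇒ d_i = −45.0 cm.
1/f = 1/d_o + 1/d_i = 1/(210) + 1/(-45.0) = -0.01746, so f = -57.3 cm.
Since f is negative, the curved mirror is convex.

f = -57.3 cm (convex)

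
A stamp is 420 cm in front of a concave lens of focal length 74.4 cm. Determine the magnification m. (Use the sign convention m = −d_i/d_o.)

m = +0.150

For a concave lens, f = -74.4 cm.
1/d_i = 1/f − 1/d_o = 1/(-74.40) − 1/(420) = -0.01582, so d_i = -63.20 cm.
m = −d_i/d_o = −(-63.20)/(420) = +0.150.
The image is virtual, upright and reduced, on the same side as the object.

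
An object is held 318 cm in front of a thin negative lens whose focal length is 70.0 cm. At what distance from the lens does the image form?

57.4 cm

For a negative lens, f = -70.0 cm.
Lens equation: 1/s_i = 1/f − 1/s_o = 1/(-70.00) − 1/(318) = -0.01429 − 0.003145 = -0.01743, so s_i = -57.4 cm.
The image is virtual, upright and reduced, on the same side as the object.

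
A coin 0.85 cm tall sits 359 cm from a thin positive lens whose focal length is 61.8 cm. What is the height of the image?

0.177 cm

1/d_i = 1/f − 1/d_o = 1/(61.80) − 1/(359) = 0.01340, so d_i = 74.65 cm.
m = −d_i/d_o = -0.2079.
|h_i| = |m|·h_o = 0.2079 × 0.85 = 0.177 cm. The image is real, inverted and reduced, on the far side of the lens.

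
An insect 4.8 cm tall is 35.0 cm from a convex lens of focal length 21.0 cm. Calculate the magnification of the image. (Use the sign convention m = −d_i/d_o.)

1/d_i = 1/f − 1/d_o = 1/(21.00) − 1/(35.0) = 0.01905, so d_i = 52.50 cm.
m = −d_i/d_o = −(52.50)/(35.0) = -1.50.
The image is real, inverted and enlarged, on the far side of the lens.

m = -1.50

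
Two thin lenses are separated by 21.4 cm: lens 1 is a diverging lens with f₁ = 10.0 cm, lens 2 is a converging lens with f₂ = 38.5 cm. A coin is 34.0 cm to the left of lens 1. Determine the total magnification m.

m = +0.934

f₁ = −10.0 cm (diverging).
Lens 1: 1/d_i1 = 1/(-10.0) − 1/(34.0) = -0.1294, so d_i1 = -7.727 cm; m₁ = −d_i1/d_o1 = +0.2273.
d_o2 = 21.4 − (-7.727) = 29.13 cm.
Lens 2: 1/d_i2 = 1/(38.5) − 1/(29.13) = -0.008355, so d_i2 = -119.7 cm; m₂ = −d_i2/d_o2 = +4.109.
m = m₁·m₂ = (+0.2273)(+4.109) = +0.934.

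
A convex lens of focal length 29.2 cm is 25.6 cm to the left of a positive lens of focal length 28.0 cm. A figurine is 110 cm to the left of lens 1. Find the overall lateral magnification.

Lens 1: 1/d_i1 = 1/(29.2) − 1/(110) = 0.02516, so d_i1 = 39.75 cm; m₁ = −d_i1/d_o1 = -0.3614.
d_o2 = 25.6 − (39.75) = -14.15 cm (virtual object).
Lens 2: 1/d_i2 = 1/(28.0) − 1/(-14.15) = 0.1064, so d_i2 = 9.400 cm; m₂ = −d_i2/d_o2 = +0.6643.
m = m₁·m₂ = (-0.3614)(+0.6643) = -0.240.

m = -0.240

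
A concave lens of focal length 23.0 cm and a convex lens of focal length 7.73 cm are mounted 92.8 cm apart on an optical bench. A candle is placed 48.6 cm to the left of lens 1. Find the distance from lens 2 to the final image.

8.32 cm

Lens 1 is diverging, so f₁ = −23.0 cm.
Lens 1: 1/d_i1 = 1/f₁ − 1/d_o1 = 1/(-23.0) − 1/(48.6) = -0.06405, so d_i1 = -15.61 cm.
The intermediate image is 15.61 cm to the left of lens 1 (virtual), which is 92.8 − (-15.61) = 108.4 cm to the left of lens 2, so d_o2 = +108.4 cm.
Lens 2: 1/d_i2 = 1/f₂ − 1/d_o2 = 1/(7.73) − 1/(108.4) = 0.1201, so d_i2 = 8.32 cm.
The final image is real, 8.32 cm to the right of lens 2 (overall magnification ≈ -0.025).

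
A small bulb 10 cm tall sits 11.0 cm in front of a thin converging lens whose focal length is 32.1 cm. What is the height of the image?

15.2 cm

1/d_i = 1/f − 1/d_o = 1/(32.10) − 1/(11.0) = -0.05976, so d_i = -16.73 cm.
m = −d_i/d_o = +1.521.
|h_i| = |m|·h_o = 1.521 × 10 = 15.2 cm. The image is virtual, upright and enlarged, on the same side as the object.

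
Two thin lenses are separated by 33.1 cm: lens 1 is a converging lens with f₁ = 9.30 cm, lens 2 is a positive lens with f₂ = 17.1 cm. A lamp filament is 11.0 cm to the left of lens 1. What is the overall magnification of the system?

m = -2.12

Lens 1: 1/d_i1 = 1/(9.30) − 1/(11.0) = 0.01662, so d_i1 = 60.18 cm; m₁ = −d_i1/d_o1 = -5.471.
d_o2 = 33.1 − (60.18) = -27.08 cm (virtual object).
Lens 2: 1/d_i2 = 1/(17.1) − 1/(-27.08) = 0.09541, so d_i2 = 10.48 cm; m₂ = −d_i2/d_o2 = +0.3871.
m = m₁·m₂ = (-5.471)(+0.3871) = -2.12.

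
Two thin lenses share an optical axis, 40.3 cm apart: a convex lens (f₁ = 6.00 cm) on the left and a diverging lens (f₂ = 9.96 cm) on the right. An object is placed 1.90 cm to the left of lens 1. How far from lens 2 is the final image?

Lens 1: 1/d_i1 = 1/f₁ − 1/d_o1 = 1/(6.00) − 1/(1.90) = -0.3596, so d_i1 = -2.780 cm.
The intermediate image is 2.780 cm to the left of lens 1 (virtual), which is 40.3 − (-2.780) = 43.08 cm to the left of lens 2, so d_o2 = +43.08 cm.
Lens 2 is diverging, so f₂ = −9.96 cm.
Lens 2: 1/d_i2 = 1/f₂ − 1/d_o2 = 1/(-9.96) − 1/(43.08) = -0.1236, so d_i2 = -8.09 cm.
The final image is virtual, 8.09 cm to the left of lens 2 (overall magnification ≈ 0.27).

8.09 cm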